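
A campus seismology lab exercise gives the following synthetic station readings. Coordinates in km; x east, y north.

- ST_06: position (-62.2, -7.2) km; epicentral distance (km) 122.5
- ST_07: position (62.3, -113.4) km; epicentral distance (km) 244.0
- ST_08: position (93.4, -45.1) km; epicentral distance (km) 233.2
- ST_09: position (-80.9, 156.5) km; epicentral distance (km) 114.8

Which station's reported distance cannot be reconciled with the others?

ST_06

Solve using three stations at a time. Using ST_07, ST_08, ST_09 (subtract circle equations pairwise → linear system) gives (x, y) ≈ (-120.1, 48.6).
Distances from that point to each station vs reported:
  ST_06: calculated 80.4 vs reported 122.5 → residual 42.1 km
  ST_07: calculated 244.0 vs reported 244.0 → residual 0.0 km
  ST_08: calculated 233.2 vs reported 233.2 → residual 0.0 km
  ST_09: calculated 114.8 vs reported 114.8 → residual 0.0 km
ST_07, ST_08, ST_09 are mutually consistent (residuals ≈ 0); ST_06 is off by 42.1 km.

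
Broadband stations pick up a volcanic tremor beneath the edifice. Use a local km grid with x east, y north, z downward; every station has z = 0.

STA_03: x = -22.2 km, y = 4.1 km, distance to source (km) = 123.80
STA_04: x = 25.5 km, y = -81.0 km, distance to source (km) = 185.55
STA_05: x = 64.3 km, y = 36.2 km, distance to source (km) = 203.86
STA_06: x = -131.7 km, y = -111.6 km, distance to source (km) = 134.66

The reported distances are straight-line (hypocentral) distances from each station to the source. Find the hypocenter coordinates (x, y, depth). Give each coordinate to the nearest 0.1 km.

x ≈ -124.3 km, y ≈ 3.2 km, depth ≈ 70.0 km

Each station gives a sphere (x−x_i)² + (y−y_i)² + z² = d_i² (stations at z=0).
Subtracting the STA_03 sphere from STA_04 and STA_05: z² cancels, leaving linear equations in x and y:
95.4 x − 170.2 y = -12400.76
173.0 x + 64.2 y = -21297.18
Solving: x ≈ -124.290, y ≈ 3.193 km (keep extra digits for the depth step; rounded: -124.3, 3.2).
Then from the STA_03 sphere: z² = 123.80² − (x + 22.2)² − (y − 4.1)² with x = -124.290, y = 3.193, so z ≈ 70.023 ≈ 70.0 km.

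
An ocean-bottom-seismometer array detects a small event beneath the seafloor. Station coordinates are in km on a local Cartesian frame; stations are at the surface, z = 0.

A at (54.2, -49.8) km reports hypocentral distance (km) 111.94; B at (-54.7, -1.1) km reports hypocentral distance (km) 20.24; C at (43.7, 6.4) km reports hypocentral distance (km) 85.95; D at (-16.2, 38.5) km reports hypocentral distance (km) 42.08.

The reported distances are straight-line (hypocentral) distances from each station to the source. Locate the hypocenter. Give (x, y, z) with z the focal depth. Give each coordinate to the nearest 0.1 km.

x ≈ -41.3 km, y ≈ 7.2 km, depth ≈ 12.7 km

Each station gives a sphere (x−x_i)² + (y−y_i)² + z² = d_i² (stations at z=0).
Subtracting the A sphere from B and C: z² cancels, leaving linear equations in x and y:
-217.8 x + 97.4 y = 9696.53
-21.0 x + 112.4 y = 1676.13
Solving: x ≈ -41.302, y ≈ 7.196 km (keep extra digits for the depth step; rounded: -41.3, 7.2).
Then from the A sphere: z² = 111.94² − (x − 54.2)² − (y + 49.8)² with x = -41.302, y = 7.196, so z ≈ 12.704 ≈ 12.7 km.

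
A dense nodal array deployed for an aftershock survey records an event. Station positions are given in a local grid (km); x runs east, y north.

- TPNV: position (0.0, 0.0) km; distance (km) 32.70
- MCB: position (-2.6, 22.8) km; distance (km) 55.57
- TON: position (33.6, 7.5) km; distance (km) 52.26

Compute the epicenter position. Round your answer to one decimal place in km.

0.2 km east, -32.7 km north

Circle about each station: x² + y² = 32.70²; (x + 2.6)² + (y − 22.8)² = 55.57²; (x − 33.6)² + (y − 7.5)² = 52.26².
Subtracting pairs of circle equations eliminates x²+y² and gives linear equations (the radical axes):
-5.2 x + 45.6 y = -1492.13
67.2 x + 15.0 y = -476.61
Solving the 2×2 system: x ≈ 0.2, y ≈ -32.7 km.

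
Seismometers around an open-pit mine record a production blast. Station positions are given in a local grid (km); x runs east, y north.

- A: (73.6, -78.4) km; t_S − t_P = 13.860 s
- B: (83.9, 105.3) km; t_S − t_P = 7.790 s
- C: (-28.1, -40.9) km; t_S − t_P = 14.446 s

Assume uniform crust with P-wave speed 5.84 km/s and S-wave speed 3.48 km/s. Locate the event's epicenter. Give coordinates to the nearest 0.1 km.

(65.8, 40.7)

Distance from S−P lag: d = Δt · v_P v_S / (v_P − v_S) = Δt · (5.84·3.48)/(5.84−3.48) ≈ 8.6115·Δt.
So d_A = 119.36, d_B = 67.08, d_C = 124.40 km.
Circle about each station: (x − 73.6)² + (y + 78.4)² = 119.36²; (x − 83.9)² + (y − 105.3)² = 67.08²; (x + 28.1)² + (y + 40.9)² = 124.40².
Subtracting the A equation from the B and C equations removes the quadratic terms:
20.6 x + 367.4 y = 16310.86
-203.4 x + 75.0 y = -10329.65
Solving the 2×2 system: x ≈ 65.8, y ≈ 40.7 km.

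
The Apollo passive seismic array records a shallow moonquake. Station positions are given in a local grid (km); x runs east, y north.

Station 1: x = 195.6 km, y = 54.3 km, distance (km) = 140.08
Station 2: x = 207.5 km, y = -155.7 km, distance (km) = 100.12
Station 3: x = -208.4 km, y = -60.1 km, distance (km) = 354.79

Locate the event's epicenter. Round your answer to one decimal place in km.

Circle about each station: (x − 195.6)² + (y − 54.3)² = 140.08²; (x − 207.5)² + (y + 155.7)² = 100.12²; (x + 208.4)² + (y + 60.1)² = 354.79².
Subtracting the Station 1 equation from the Station 2 and Station 3 equations removes the quadratic terms:
23.8 x − 420.0 y = 35689.28
-808.0 x − 228.8 y = -100418.82
Solving the 2×2 system: x ≈ 146.0, y ≈ -76.7 km.
Check against Station 1 (with the unrounded x, y): √((x − 195.6)²+(y − 54.3)²) = 140.08 ≈ 140.08 km. ✓

x ≈ 146.0 km, y ≈ -76.7 km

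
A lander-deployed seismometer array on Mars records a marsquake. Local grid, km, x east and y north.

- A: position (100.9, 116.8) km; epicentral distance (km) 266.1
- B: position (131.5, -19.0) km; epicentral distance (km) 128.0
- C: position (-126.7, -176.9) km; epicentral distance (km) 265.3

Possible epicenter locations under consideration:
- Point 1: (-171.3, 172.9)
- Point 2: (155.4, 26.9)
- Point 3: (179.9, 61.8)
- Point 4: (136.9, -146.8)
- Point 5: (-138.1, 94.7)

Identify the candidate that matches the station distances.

For each candidate, compare |candidate − station| to the reported distance:
Point 1: residuals A 11.8, B 230.5, C 87.3 → max 230.5 km
Point 2: residuals A 161.0, B 76.3, C 82.7 → max 161.0 km
Point 3: residuals A 169.8, B 33.8, C 123.3 → max 169.8 km
Point 4: residuals A 0.1, B 0.1, C 0.0 → max 0.1 km
Point 5: residuals A 26.1, B 164.6, C 6.5 → max 164.6 km
Only Point 4 has all residuals ≈ 0.

Point 4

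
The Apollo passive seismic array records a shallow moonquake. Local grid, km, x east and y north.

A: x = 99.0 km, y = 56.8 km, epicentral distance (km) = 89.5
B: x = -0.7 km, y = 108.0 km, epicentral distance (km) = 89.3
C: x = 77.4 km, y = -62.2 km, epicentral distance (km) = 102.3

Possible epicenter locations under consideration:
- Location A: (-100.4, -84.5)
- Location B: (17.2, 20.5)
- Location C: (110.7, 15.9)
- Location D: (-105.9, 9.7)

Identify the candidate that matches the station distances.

Location B

For each candidate, compare |candidate − station| to the reported distance:
Location A: residuals A 154.9, B 127.5, C 76.9 → max 154.9 km
Location B: residuals A 0.0, B 0.0, C 0.0 → max 0.0 km
Location C: residuals A 47.0, B 55.2, C 17.4 → max 55.2 km
Location D: residuals A 120.7, B 54.7, C 94.6 → max 120.7 km
Only Location B has all residuals ≈ 0.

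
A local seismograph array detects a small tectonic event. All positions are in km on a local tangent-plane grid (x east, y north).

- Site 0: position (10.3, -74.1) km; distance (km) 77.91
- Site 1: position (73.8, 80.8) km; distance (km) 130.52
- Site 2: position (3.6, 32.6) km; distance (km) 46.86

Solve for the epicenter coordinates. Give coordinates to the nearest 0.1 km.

x ≈ -24.9 km, y ≈ -4.6 km

Circle about each station: (x − 10.3)² + (y + 74.1)² = 77.91²; (x − 73.8)² + (y − 80.8)² = 130.52²; (x − 3.6)² + (y − 32.6)² = 46.86².
Subtracting the Site 0 equation from the Site 1 and Site 2 equations removes the quadratic terms:
127.0 x + 309.8 y = -4587.32
-13.4 x + 213.4 y = -647.07
Solving the 2×2 system: x ≈ -24.9, y ≈ -4.6 km.
Check against Site 0 (with the unrounded x, y): √((x − 10.3)²+(y + 74.1)²) = 77.91 ≈ 77.91 km. ✓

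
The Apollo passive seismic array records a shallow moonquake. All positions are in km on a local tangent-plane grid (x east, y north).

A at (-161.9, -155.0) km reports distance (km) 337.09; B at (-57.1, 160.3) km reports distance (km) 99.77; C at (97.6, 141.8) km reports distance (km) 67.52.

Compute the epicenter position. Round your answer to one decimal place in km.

Circle about each station: (x + 161.9)² + (y + 155.0)² = 337.09²; (x + 57.1)² + (y − 160.3)² = 99.77²; (x − 97.6)² + (y − 141.8)² = 67.52².
Subtracting the A equation from the B and C equations removes the quadratic terms:
209.6 x + 630.6 y = 82395.51
519.0 x + 593.6 y = 88467.11
Solving the 2×2 system: x ≈ 33.9, y ≈ 119.4 km.

x ≈ 33.9 km, y ≈ 119.4 km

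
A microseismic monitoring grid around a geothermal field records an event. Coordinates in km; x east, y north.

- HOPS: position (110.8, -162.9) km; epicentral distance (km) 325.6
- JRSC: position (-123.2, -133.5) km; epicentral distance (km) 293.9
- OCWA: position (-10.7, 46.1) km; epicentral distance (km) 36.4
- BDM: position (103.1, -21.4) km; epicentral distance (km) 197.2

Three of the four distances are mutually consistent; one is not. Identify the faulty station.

Solve using three stations at a time. Using HOPS, JRSC, BDM (subtract circle equations pairwise → linear system) gives (x, y) ≈ (-12.1, 138.6).
Distances from that point to each station vs reported:
  HOPS: calculated 325.6 vs reported 325.6 → residual 0.0 km
  JRSC: calculated 293.9 vs reported 293.9 → residual 0.0 km
  OCWA: calculated 92.5 vs reported 36.4 → residual 56.1 km
  BDM: calculated 197.2 vs reported 197.2 → residual 0.0 km
HOPS, JRSC, BDM are mutually consistent (residuals ≈ 0); OCWA is off by 56.1 km.

OCWA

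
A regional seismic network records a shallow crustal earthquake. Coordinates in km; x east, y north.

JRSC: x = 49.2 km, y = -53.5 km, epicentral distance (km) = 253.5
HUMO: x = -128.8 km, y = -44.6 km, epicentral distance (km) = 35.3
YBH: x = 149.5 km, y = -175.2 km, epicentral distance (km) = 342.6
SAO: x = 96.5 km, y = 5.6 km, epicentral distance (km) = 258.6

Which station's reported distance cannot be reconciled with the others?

Solve using three stations at a time. Using HUMO, YBH, SAO (subtract circle equations pairwise → linear system) gives (x, y) ≈ (-159.9, -28.1).
Distances from that point to each station vs reported:
  JRSC: calculated 210.6 vs reported 253.5 → residual 42.9 km
  HUMO: calculated 35.2 vs reported 35.3 → residual 0.1 km
  YBH: calculated 342.6 vs reported 342.6 → residual 0.0 km
  SAO: calculated 258.6 vs reported 258.6 → residual 0.0 km
HUMO, YBH, SAO are mutually consistent (residuals ≈ 0); JRSC is off by 42.9 km.

JRSC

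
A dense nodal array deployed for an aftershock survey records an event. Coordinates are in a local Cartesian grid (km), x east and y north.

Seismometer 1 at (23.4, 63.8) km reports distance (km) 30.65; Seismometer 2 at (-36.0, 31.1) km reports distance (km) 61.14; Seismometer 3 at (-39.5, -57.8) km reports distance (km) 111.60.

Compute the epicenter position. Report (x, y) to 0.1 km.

x ≈ 25.1 km, y ≈ 33.2 km

Circle about each station: (x − 23.4)² + (y − 63.8)² = 30.65²; (x + 36.0)² + (y − 31.1)² = 61.14²; (x + 39.5)² + (y + 57.8)² = 111.60².
Subtracting pairs of circle equations eliminates x²+y² and gives linear equations (the radical axes):
-118.8 x − 65.4 y = -5153.47
-125.8 x − 243.2 y = -11232.05
Solving the 2×2 system: x ≈ 25.1, y ≈ 33.2 km.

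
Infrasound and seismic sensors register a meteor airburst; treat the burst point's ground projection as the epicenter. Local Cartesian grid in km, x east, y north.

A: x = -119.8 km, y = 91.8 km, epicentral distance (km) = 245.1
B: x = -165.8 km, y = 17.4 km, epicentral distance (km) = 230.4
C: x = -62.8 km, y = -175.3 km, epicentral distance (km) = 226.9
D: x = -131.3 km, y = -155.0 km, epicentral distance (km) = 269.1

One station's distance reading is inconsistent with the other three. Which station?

Solve using three stations at a time. Using A, C, D (subtract circle equations pairwise → linear system) gives (x, y) ≈ (99.6, -17.1).
Distances from that point to each station vs reported:
  A: calculated 244.9 vs reported 245.1 → residual 0.2 km
  B: calculated 267.6 vs reported 230.4 → residual 37.2 km
  C: calculated 226.7 vs reported 226.9 → residual 0.2 km
  D: calculated 269.0 vs reported 269.1 → residual 0.1 km
A, C, D are mutually consistent (residuals ≈ 0); B is off by 37.2 km.

B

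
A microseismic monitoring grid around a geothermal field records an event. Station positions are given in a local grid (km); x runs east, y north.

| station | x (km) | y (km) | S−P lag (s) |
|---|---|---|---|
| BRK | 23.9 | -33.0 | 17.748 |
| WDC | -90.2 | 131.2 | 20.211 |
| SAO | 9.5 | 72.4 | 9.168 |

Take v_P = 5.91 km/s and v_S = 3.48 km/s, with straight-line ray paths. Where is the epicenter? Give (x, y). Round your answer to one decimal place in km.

x ≈ 79.1 km, y ≈ 106.7 km

Distance from S−P lag: d = Δt · v_P v_S / (v_P − v_S) = Δt · (5.91·3.48)/(5.91−3.48) ≈ 8.4637·Δt.
So d_BRK = 150.21, d_WDC = 171.06, d_SAO = 77.60 km.
Circle about each station: (x − 23.9)² + (y + 33.0)² = 150.21²; (x + 90.2)² + (y − 131.2)² = 171.06²; (x − 9.5)² + (y − 72.4)² = 77.60².
Subtracting the BRK equation from the WDC and SAO equations removes the quadratic terms:
-228.2 x + 328.4 y = 16990.79
-28.8 x + 210.8 y = 20213.08
Solving the 2×2 system: x ≈ 79.1, y ≈ 106.7 km.
Check against BRK (with the unrounded x, y): √((x − 23.9)²+(y + 33.0)²) = 150.20 ≈ 150.21 km. ✓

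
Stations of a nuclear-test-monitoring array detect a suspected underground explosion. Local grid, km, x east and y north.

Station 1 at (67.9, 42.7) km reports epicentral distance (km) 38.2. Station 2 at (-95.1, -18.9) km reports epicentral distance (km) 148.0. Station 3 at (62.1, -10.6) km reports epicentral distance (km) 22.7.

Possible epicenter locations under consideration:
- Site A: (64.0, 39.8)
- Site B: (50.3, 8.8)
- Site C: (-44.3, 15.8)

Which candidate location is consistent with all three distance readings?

Site B

For each candidate, compare |candidate − station| to the reported distance:
Site A: residuals Station 1 33.3, Station 2 21.6, Station 3 27.7 → max 33.3 km
Site B: residuals Station 1 0.0, Station 2 0.0, Station 3 0.0 → max 0.0 km
Site C: residuals Station 1 77.2, Station 2 86.5, Station 3 86.9 → max 86.9 km
Only Site B has all residuals ≈ 0.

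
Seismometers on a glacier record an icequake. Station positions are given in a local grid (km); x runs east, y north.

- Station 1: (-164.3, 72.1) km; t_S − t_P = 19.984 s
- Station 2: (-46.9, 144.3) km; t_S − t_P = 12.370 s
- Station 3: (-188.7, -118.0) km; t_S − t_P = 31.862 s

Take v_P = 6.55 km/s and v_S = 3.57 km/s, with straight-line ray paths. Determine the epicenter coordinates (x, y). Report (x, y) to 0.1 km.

-8.4 km east, 55.2 km north

Distance from S−P lag: d = Δt · v_P v_S / (v_P − v_S) = Δt · (6.55·3.57)/(6.55−3.57) ≈ 7.8468·Δt.
So d_Station 1 = 156.81, d_Station 2 = 97.07, d_Station 3 = 250.02 km.
Circle about each station: (x + 164.3)² + (y − 72.1)² = 156.81²; (x + 46.9)² + (y − 144.3)² = 97.07²; (x + 188.7)² + (y + 118.0)² = 250.02².
Subtracting pairs of circle equations eliminates x²+y² and gives linear equations (the radical axes):
234.8 x + 144.4 y = 5995.99
-48.8 x − 380.2 y = -20581.83
Solving the 2×2 system: x ≈ -8.4, y ≈ 55.2 km.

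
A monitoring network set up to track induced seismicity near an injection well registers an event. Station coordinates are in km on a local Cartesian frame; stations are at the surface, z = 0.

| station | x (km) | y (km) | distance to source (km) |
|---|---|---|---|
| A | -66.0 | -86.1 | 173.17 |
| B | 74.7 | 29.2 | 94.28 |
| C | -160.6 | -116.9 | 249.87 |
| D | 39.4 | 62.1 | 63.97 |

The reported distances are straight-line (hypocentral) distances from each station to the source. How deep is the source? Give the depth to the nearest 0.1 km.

depth ≈ 53.8 km

Each station gives a sphere (x−x_i)² + (y−y_i)² + z² = d_i² (stations at z=0).
Subtracting the A sphere from B and C: z² cancels, leaving linear equations in x and y:
281.4 x + 230.6 y = 15762.65
-189.2 x − 61.6 y = -4758.41
Solving: x ≈ 4.804, y ≈ 62.493 km (keep extra digits for the depth step; rounded: 4.8, 62.5).
Then from the A sphere: z² = 173.17² − (x + 66.0)² − (y + 86.1)² with x = 4.804, y = 62.493, so z ≈ 53.803 ≈ 53.8 km.
Check against D (with the unrounded solution): distance 63.97 ≈ 63.97 km. ✓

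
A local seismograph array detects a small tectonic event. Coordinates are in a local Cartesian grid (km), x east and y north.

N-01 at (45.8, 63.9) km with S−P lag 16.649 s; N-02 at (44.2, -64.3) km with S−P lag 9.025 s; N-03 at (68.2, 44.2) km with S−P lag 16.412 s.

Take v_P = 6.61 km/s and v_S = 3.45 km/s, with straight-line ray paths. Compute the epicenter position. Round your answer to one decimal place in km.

Distance from S−P lag: d = Δt · v_P v_S / (v_P − v_S) = Δt · (6.61·3.45)/(6.61−3.45) ≈ 7.2166·Δt.
So d_N-01 = 120.15, d_N-02 = 65.13, d_N-03 = 118.44 km.
Circle about each station: (x − 45.8)² + (y − 63.9)² = 120.15²; (x − 44.2)² + (y + 64.3)² = 65.13²; (x − 68.2)² + (y − 44.2)² = 118.44².
Subtracting the N-01 equation from the N-02 and N-03 equations removes the quadratic terms:
-3.2 x − 256.4 y = 10101.39
44.8 x − 39.4 y = 832.02
Solving the 2×2 system: x ≈ -15.9, y ≈ -39.2 km.
Check against N-01 (with the unrounded x, y): √((x − 45.8)²+(y − 63.9)²) = 120.15 ≈ 120.15 km. ✓

(-15.9, -39.2)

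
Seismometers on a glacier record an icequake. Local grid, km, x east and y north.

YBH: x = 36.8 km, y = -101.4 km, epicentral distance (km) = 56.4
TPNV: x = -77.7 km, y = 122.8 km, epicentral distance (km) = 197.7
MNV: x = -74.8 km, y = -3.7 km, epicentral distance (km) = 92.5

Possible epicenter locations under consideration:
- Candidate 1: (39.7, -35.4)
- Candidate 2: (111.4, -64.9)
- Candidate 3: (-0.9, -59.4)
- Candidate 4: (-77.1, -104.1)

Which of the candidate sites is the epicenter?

Candidate 3

For each candidate, compare |candidate − station| to the reported distance:
Candidate 1: residuals YBH 9.7, TPNV 0.7, MNV 26.3 → max 26.3 km
Candidate 2: residuals YBH 26.7, TPNV 68.7, MNV 103.5 → max 103.5 km
Candidate 3: residuals YBH 0.0, TPNV 0.0, MNV 0.0 → max 0.0 km
Candidate 4: residuals YBH 57.5, TPNV 29.2, MNV 7.9 → max 57.5 km
Only Candidate 3 has all residuals ≈ 0.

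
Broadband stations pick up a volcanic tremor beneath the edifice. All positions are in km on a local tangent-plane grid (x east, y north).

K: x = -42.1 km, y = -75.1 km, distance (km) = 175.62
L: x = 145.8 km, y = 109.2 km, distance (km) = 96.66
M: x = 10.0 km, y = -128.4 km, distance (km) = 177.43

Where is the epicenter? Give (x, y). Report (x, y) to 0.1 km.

Circle about each station: (x + 42.1)² + (y + 75.1)² = 175.62²; (x − 145.8)² + (y − 109.2)² = 96.66²; (x − 10.0)² + (y + 128.4)² = 177.43².
Subtracting the K equation from the L and M equations removes the quadratic terms:
375.8 x + 368.6 y = 47269.09
104.2 x − 106.6 y = 8535.12
Solving the 2×2 system: x ≈ 104.3, y ≈ 21.9 km.
Check against K (with the unrounded x, y): √((x + 42.1)²+(y + 75.1)²) = 175.62 ≈ 175.62 km. ✓

x ≈ 104.3 km, y ≈ 21.9 km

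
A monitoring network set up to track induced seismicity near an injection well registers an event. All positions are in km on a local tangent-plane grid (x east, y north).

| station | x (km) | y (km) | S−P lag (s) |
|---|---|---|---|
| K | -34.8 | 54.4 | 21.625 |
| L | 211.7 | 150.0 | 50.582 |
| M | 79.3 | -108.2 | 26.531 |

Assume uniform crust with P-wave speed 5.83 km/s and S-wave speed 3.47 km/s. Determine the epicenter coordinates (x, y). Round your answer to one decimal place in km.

(-147.6, -92.7)

Distance from S−P lag: d = Δt · v_P v_S / (v_P − v_S) = Δt · (5.83·3.47)/(5.83−3.47) ≈ 8.5721·Δt.
So d_K = 185.37, d_L = 433.59, d_M = 227.43 km.
Circle about each station: (x + 34.8)² + (y − 54.4)² = 185.37²; (x − 211.7)² + (y − 150.0)² = 433.59²; (x − 79.3)² + (y + 108.2)² = 227.43².
Subtracting pairs of circle equations eliminates x²+y² and gives linear equations (the radical axes):
493.0 x + 191.2 y = -90491.76
228.2 x − 325.2 y = -3537.04
Solving the 2×2 system: x ≈ -147.6, y ≈ -92.7 km.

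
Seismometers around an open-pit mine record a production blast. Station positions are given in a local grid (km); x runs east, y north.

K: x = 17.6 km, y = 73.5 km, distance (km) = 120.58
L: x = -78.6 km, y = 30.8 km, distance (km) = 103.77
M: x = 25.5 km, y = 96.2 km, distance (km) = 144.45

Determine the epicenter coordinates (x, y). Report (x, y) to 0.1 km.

(-7.2, -44.5)

Circle about each station: (x − 17.6)² + (y − 73.5)² = 120.58²; (x + 78.6)² + (y − 30.8)² = 103.77²; (x − 25.5)² + (y − 96.2)² = 144.45².
Subtracting the K equation from the L and M equations removes the quadratic terms:
-192.4 x − 85.4 y = 5185.91
15.8 x + 45.4 y = -2133.59
Solving the 2×2 system: x ≈ -7.2, y ≈ -44.5 km.
Check against K (with the unrounded x, y): √((x − 17.6)²+(y − 73.5)²) = 120.57 ≈ 120.58 km. ✓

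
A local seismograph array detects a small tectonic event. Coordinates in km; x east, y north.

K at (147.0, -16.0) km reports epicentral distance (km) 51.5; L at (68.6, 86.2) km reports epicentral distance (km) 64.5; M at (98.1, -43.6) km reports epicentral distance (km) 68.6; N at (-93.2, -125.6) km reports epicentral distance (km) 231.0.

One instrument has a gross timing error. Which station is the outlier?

Solve using three stations at a time. Using L, M, N (subtract circle equations pairwise → linear system) gives (x, y) ≈ (83.3, 23.4).
Distances from that point to each station vs reported:
  K: calculated 74.9 vs reported 51.5 → residual 23.4 km
  L: calculated 64.5 vs reported 64.5 → residual 0.0 km
  M: calculated 68.6 vs reported 68.6 → residual 0.0 km
  N: calculated 231.0 vs reported 231.0 → residual 0.0 km
L, M, N are mutually consistent (residuals ≈ 0); K is off by 23.4 km.

K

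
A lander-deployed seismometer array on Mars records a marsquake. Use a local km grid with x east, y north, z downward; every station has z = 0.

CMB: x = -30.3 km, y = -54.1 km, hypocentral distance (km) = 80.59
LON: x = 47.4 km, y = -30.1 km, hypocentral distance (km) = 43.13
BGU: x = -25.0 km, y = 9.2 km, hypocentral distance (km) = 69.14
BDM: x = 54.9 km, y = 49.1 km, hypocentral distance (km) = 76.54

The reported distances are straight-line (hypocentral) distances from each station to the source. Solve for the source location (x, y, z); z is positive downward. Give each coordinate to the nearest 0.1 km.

Each station gives a sphere (x−x_i)² + (y−y_i)² + z² = d_i² (stations at z=0).
Subtracting the CMB sphere from LON and BGU: z² cancels, leaving linear equations in x and y:
155.4 x + 48.0 y = 3942.42
10.6 x + 126.6 y = -1420.85
Solving: x ≈ 29.602, y ≈ -13.702 km (keep extra digits for the depth step; rounded: 29.6, -13.7).
Then from the CMB sphere: z² = 80.59² − (x + 30.3)² − (y + 54.1)² with x = 29.602, y = -13.702, so z ≈ 35.700 ≈ 35.7 km.

x ≈ 29.6 km, y ≈ -13.7 km, depth ≈ 35.7 km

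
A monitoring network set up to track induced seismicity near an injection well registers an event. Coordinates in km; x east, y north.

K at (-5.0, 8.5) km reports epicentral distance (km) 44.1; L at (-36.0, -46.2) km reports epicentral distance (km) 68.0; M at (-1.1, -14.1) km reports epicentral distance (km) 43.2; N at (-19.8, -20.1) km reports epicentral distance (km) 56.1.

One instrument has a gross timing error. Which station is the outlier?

K

Solve using three stations at a time. Using L, M, N (subtract circle equations pairwise → linear system) gives (x, y) ≈ (31.8, -41.9).
Distances from that point to each station vs reported:
  K: calculated 62.4 vs reported 44.1 → residual 18.3 km
  L: calculated 67.9 vs reported 68.0 → residual 0.1 km
  M: calculated 43.0 vs reported 43.2 → residual 0.2 km
  N: calculated 56.0 vs reported 56.1 → residual 0.1 km
L, M, N are mutually consistent (residuals ≈ 0); K is off by 18.3 km.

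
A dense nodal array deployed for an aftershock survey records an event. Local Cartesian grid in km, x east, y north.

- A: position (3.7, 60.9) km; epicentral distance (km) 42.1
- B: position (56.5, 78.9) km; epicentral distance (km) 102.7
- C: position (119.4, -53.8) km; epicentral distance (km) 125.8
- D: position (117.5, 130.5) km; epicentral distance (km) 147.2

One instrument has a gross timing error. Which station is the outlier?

B

Solve using three stations at a time. Using A, C, D (subtract circle equations pairwise → linear system) gives (x, y) ≈ (18.6, 21.5).
Distances from that point to each station vs reported:
  A: calculated 42.1 vs reported 42.1 → residual 0.0 km
  B: calculated 68.8 vs reported 102.7 → residual 33.9 km
  C: calculated 125.8 vs reported 125.8 → residual 0.0 km
  D: calculated 147.2 vs reported 147.2 → residual 0.0 km
A, C, D are mutually consistent (residuals ≈ 0); B is off by 33.9 km.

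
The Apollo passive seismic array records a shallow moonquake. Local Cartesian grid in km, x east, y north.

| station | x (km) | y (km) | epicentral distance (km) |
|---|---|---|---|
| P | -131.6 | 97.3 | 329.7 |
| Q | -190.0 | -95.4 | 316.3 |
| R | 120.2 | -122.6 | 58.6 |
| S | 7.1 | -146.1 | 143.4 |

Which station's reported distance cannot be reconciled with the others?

P

Solve using three stations at a time. Using Q, R, S (subtract circle equations pairwise → linear system) gives (x, y) ≈ (124.8, -64.0).
Distances from that point to each station vs reported:
  P: calculated 302.9 vs reported 329.7 → residual 26.8 km
  Q: calculated 316.3 vs reported 316.3 → residual 0.0 km
  R: calculated 58.7 vs reported 58.6 → residual 0.1 km
  S: calculated 143.5 vs reported 143.4 → residual 0.1 km
Q, R, S are mutually consistent (residuals ≈ 0); P is off by 26.8 km.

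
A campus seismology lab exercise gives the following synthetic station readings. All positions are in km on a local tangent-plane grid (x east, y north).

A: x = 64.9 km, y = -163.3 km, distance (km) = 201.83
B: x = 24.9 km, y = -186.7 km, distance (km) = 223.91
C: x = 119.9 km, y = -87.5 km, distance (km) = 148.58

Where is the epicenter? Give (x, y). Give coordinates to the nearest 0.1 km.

x ≈ 38.5 km, y ≈ 36.8 km

Circle about each station: (x − 64.9)² + (y + 163.3)² = 201.83²; (x − 24.9)² + (y + 186.7)² = 223.91²; (x − 119.9)² + (y + 87.5)² = 148.58².
Subtracting the A equation from the B and C equations removes the quadratic terms:
-80.0 x − 46.8 y = -4802.34
110.0 x + 151.6 y = 9812.69
Solving the 2×2 system: x ≈ 38.5, y ≈ 36.8 km.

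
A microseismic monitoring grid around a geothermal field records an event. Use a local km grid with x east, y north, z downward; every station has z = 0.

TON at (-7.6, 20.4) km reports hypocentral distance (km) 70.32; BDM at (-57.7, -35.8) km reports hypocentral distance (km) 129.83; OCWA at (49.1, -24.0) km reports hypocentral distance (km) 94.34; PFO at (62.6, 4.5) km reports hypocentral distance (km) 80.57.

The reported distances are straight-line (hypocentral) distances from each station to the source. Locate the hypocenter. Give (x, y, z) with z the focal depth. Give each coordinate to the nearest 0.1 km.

Each station gives a sphere (x−x_i)² + (y−y_i)² + z² = d_i² (stations at z=0).
Subtracting the TON sphere from BDM and OCWA: z² cancels, leaving linear equations in x and y:
-100.2 x − 112.4 y = -7773.92
113.4 x − 88.8 y = -1442.24
Solving: x ≈ 24.405, y ≈ 47.407 km (keep extra digits for the depth step; rounded: 24.4, 47.4).
Then from the TON sphere: z² = 70.32² − (x + 7.6)² − (y − 20.4)² with x = 24.405, y = 47.407, so z ≈ 56.491 ≈ 56.5 km.

(24.4, 47.4, 56.5)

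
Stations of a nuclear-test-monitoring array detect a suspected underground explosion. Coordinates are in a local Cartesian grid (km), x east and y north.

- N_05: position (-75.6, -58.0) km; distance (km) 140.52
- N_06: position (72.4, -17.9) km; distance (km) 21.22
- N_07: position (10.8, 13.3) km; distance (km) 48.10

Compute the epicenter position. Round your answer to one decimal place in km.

54.9 km east, -5.9 km north

Circle about each station: (x + 75.6)² + (y + 58.0)² = 140.52²; (x − 72.4)² + (y + 17.9)² = 21.22²; (x − 10.8)² + (y − 13.3)² = 48.10².
Subtracting the N_05 equation from the N_06 and N_07 equations removes the quadratic terms:
296.0 x + 80.2 y = 15778.39
172.8 x + 142.6 y = 8646.43
Solving the 2×2 system: x ≈ 54.9, y ≈ -5.9 km.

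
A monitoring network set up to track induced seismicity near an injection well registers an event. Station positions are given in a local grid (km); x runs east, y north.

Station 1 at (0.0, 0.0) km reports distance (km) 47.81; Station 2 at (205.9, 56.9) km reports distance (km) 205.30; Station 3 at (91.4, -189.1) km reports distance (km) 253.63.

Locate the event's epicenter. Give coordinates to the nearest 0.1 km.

(0.8, 47.8)

Circle about each station: x² + y² = 47.81²; (x − 205.9)² + (y − 56.9)² = 205.30²; (x − 91.4)² + (y + 189.1)² = 253.63².
Subtracting pairs of circle equations eliminates x²+y² and gives linear equations (the radical axes):
411.8 x + 113.8 y = 5770.13
182.8 x − 378.2 y = -17929.61
Solving the 2×2 system: x ≈ 0.8, y ≈ 47.8 km.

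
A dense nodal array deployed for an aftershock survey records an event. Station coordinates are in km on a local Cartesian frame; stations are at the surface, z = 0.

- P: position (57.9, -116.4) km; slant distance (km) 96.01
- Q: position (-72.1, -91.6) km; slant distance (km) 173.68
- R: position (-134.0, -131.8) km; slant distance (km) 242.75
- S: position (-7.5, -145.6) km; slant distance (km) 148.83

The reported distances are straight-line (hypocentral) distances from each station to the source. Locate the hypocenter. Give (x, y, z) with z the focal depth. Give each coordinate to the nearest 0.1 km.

(85.0, -43.5, 56.3)

Each station gives a sphere (x−x_i)² + (y−y_i)² + z² = d_i² (stations at z=0).
Subtracting the P sphere from Q and R: z² cancels, leaving linear equations in x and y:
-260.0 x + 49.6 y = -24259.22
-383.8 x − 30.8 y = -31283.77
Solving: x ≈ 85.003, y ≈ -43.518 km (keep extra digits for the depth step; rounded: 85.0, -43.5).
Then from the P sphere: z² = 96.01² − (x − 57.9)² − (y + 116.4)² with x = 85.003, y = -43.518, so z ≈ 56.317 ≈ 56.3 km.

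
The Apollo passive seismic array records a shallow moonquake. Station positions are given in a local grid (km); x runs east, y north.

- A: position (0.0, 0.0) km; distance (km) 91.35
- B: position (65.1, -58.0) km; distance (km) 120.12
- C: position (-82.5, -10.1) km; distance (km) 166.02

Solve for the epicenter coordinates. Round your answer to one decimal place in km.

x ≈ 67.0 km, y ≈ 62.1 km

Circle about each station: x² + y² = 91.35²; (x − 65.1)² + (y + 58.0)² = 120.12²; (x + 82.5)² + (y + 10.1)² = 166.02².
Subtracting pairs of circle equations eliminates x²+y² and gives linear equations (the radical axes):
130.2 x − 116.0 y = 1518.02
-165.0 x − 20.2 y = -12309.56
Solving the 2×2 system: x ≈ 67.0, y ≈ 62.1 km.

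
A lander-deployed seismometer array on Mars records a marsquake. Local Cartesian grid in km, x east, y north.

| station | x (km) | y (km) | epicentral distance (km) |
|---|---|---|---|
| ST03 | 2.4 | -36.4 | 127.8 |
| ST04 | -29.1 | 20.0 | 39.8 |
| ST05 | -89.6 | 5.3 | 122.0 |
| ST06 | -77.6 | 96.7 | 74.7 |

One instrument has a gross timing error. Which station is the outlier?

Solve using three stations at a time. Using ST03, ST05, ST06 (subtract circle equations pairwise → linear system) gives (x, y) ≈ (-3.0, 91.3).
Distances from that point to each station vs reported:
  ST03: calculated 127.8 vs reported 127.8 → residual 0.0 km
  ST04: calculated 75.9 vs reported 39.8 → residual 36.1 km
  ST05: calculated 122.0 vs reported 122.0 → residual 0.0 km
  ST06: calculated 74.8 vs reported 74.7 → residual 0.1 km
ST03, ST05, ST06 are mutually consistent (residuals ≈ 0); ST04 is off by 36.1 km.

ST04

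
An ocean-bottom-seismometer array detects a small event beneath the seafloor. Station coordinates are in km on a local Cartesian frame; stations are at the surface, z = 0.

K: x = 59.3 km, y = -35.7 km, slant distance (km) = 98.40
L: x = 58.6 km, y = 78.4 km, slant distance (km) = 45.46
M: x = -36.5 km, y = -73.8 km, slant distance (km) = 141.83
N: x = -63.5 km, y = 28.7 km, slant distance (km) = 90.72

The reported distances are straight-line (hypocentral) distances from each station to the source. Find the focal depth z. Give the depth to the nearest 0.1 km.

13.6 km

Each station gives a sphere (x−x_i)² + (y−y_i)² + z² = d_i² (stations at z=0).
Subtracting the K sphere from L and M: z² cancels, leaving linear equations in x and y:
-1.4 x + 228.2 y = 12405.49
-191.6 x − 76.2 y = -8445.48
Solving: x ≈ 22.404, y ≈ 54.500 km (keep extra digits for the depth step; rounded: 22.4, 54.5).
Then from the K sphere: z² = 98.40² − (x − 59.3)² − (y + 35.7)² with x = 22.404, y = 54.500, so z ≈ 13.609 ≈ 13.6 km.
Check against N (with the unrounded solution): distance 90.72 ≈ 90.72 km. ✓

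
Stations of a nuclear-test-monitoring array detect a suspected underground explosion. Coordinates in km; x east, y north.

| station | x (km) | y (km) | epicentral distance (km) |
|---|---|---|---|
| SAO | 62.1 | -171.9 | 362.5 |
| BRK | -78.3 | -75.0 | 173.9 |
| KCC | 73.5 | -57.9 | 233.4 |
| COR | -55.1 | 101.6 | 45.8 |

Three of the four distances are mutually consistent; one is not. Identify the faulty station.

SAO

Solve using three stations at a time. Using BRK, KCC, COR (subtract circle equations pairwise → linear system) gives (x, y) ≈ (-100.7, 97.4).
Distances from that point to each station vs reported:
  SAO: calculated 314.7 vs reported 362.5 → residual 47.8 km
  BRK: calculated 173.9 vs reported 173.9 → residual 0.0 km
  KCC: calculated 233.4 vs reported 233.4 → residual 0.0 km
  COR: calculated 45.8 vs reported 45.8 → residual 0.0 km
BRK, KCC, COR are mutually consistent (residuals ≈ 0); SAO is off by 47.8 km.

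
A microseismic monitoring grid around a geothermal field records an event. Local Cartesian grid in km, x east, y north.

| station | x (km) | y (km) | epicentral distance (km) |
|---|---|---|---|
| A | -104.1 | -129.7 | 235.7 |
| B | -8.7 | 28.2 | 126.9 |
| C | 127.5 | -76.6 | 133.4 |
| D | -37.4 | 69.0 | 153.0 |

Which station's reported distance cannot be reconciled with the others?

Solve using three stations at a time. Using B, C, D (subtract circle equations pairwise → linear system) gives (x, y) ≈ (115.1, 56.2).
Distances from that point to each station vs reported:
  A: calculated 287.4 vs reported 235.7 → residual 51.7 km
  B: calculated 126.9 vs reported 126.9 → residual 0.0 km
  C: calculated 133.4 vs reported 133.4 → residual 0.0 km
  D: calculated 153.0 vs reported 153.0 → residual 0.0 km
B, C, D are mutually consistent (residuals ≈ 0); A is off by 51.7 km.

A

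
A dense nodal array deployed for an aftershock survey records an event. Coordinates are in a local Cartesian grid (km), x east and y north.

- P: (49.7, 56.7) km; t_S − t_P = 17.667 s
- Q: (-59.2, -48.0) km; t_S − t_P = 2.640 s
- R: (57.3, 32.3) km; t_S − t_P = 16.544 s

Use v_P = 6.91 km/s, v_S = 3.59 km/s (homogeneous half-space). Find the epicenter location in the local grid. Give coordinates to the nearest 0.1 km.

Distance from S−P lag: d = Δt · v_P v_S / (v_P − v_S) = Δt · (6.91·3.59)/(6.91−3.59) ≈ 7.4720·Δt.
So d_P = 132.01, d_Q = 19.73, d_R = 123.62 km.
Circle about each station: (x − 49.7)² + (y − 56.7)² = 132.01²; (x + 59.2)² + (y + 48.0)² = 19.73²; (x − 57.3)² + (y − 32.3)² = 123.62².
Subtracting the P equation from the Q and R equations removes the quadratic terms:
-217.8 x − 209.4 y = 17161.03
15.2 x − 48.8 y = 786.34
Solving the 2×2 system: x ≈ -48.7, y ≈ -31.3 km.

x ≈ -48.7 km, y ≈ -31.3 km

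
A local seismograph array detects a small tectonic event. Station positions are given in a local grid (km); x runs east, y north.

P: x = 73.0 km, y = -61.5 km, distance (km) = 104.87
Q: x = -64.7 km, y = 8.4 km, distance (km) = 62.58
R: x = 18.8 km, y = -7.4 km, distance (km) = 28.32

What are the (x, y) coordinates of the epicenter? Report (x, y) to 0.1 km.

Circle about each station: (x − 73.0)² + (y + 61.5)² = 104.87²; (x + 64.7)² + (y − 8.4)² = 62.58²; (x − 18.8)² + (y + 7.4)² = 28.32².
Subtracting the P equation from the Q and R equations removes the quadratic terms:
-275.4 x + 139.8 y = 2226.86
-108.4 x + 108.2 y = 1492.64
Solving the 2×2 system: x ≈ -2.2, y ≈ 11.6 km.
Check against P (with the unrounded x, y): √((x − 73.0)²+(y + 61.5)²) = 104.87 ≈ 104.87 km. ✓

(-2.2, 11.6)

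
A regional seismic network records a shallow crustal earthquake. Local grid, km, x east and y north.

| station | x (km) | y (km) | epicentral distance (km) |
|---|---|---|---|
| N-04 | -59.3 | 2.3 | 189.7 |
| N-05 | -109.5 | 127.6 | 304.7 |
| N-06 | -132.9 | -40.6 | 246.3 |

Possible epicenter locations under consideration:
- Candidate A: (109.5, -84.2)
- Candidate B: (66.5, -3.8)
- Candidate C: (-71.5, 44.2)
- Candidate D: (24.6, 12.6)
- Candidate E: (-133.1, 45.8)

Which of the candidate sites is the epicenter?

Candidate A

For each candidate, compare |candidate − station| to the reported distance:
Candidate A: residuals N-04 0.0, N-05 0.0, N-06 0.0 → max 0.0 km
Candidate B: residuals N-04 63.8, N-05 85.1, N-06 43.5 → max 85.1 km
Candidate C: residuals N-04 146.1, N-05 213.1, N-06 141.6 → max 213.1 km
Candidate D: residuals N-04 105.2, N-05 128.0, N-06 80.1 → max 128.0 km
Candidate E: residuals N-04 104.0, N-05 219.6, N-06 159.9 → max 219.6 km
Only Candidate A has all residuals ≈ 0.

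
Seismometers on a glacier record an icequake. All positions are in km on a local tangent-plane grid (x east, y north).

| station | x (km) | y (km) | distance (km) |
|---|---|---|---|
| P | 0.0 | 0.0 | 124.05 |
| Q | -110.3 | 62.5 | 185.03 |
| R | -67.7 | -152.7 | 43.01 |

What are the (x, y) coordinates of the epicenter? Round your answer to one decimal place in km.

(-51.4, -112.9)

Circle about each station: x² + y² = 124.05²; (x + 110.3)² + (y − 62.5)² = 185.03²; (x + 67.7)² + (y + 152.7)² = 43.01².
Subtracting the P equation from the Q and R equations removes the quadratic terms:
-220.6 x + 125.0 y = -2775.36
-135.4 x − 305.4 y = 41439.12
Solving the 2×2 system: x ≈ -51.4, y ≈ -112.9 km.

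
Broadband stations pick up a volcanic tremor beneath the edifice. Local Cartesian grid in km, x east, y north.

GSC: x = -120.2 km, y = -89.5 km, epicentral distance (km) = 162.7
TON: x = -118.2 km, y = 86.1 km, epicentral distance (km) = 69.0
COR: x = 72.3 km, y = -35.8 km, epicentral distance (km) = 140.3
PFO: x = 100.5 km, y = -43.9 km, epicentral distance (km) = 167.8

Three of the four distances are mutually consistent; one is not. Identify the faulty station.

TON

Solve using three stations at a time. Using GSC, COR, PFO (subtract circle equations pairwise → linear system) gives (x, y) ≈ (-37.9, 50.5).
Distances from that point to each station vs reported:
  GSC: calculated 162.4 vs reported 162.7 → residual 0.3 km
  TON: calculated 87.9 vs reported 69.0 → residual 18.9 km
  COR: calculated 139.9 vs reported 140.3 → residual 0.4 km
  PFO: calculated 167.5 vs reported 167.8 → residual 0.3 km
GSC, COR, PFO are mutually consistent (residuals ≈ 0); TON is off by 18.9 km.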